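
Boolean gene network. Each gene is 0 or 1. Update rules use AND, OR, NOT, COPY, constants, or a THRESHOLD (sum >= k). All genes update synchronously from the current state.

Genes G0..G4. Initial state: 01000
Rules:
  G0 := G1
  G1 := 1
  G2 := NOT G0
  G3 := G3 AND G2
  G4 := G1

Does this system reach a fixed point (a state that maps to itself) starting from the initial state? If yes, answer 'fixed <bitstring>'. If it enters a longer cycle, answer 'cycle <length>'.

Step 0: 01000
Step 1: G0=G1=1 G1=1(const) G2=NOT G0=NOT 0=1 G3=G3&G2=0&0=0 G4=G1=1 -> 11101
Step 2: G0=G1=1 G1=1(const) G2=NOT G0=NOT 1=0 G3=G3&G2=0&1=0 G4=G1=1 -> 11001
Step 3: G0=G1=1 G1=1(const) G2=NOT G0=NOT 1=0 G3=G3&G2=0&0=0 G4=G1=1 -> 11001
Fixed point reached at step 2: 11001

Answer: fixed 11001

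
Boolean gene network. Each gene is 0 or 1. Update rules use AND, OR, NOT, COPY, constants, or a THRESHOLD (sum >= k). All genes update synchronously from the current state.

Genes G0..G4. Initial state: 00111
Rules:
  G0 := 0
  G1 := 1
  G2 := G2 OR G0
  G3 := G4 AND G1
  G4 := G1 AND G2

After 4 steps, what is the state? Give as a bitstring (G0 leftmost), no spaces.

Step 1: G0=0(const) G1=1(const) G2=G2|G0=1|0=1 G3=G4&G1=1&0=0 G4=G1&G2=0&1=0 -> 01100
Step 2: G0=0(const) G1=1(const) G2=G2|G0=1|0=1 G3=G4&G1=0&1=0 G4=G1&G2=1&1=1 -> 01101
Step 3: G0=0(const) G1=1(const) G2=G2|G0=1|0=1 G3=G4&G1=1&1=1 G4=G1&G2=1&1=1 -> 01111
Step 4: G0=0(const) G1=1(const) G2=G2|G0=1|0=1 G3=G4&G1=1&1=1 G4=G1&G2=1&1=1 -> 01111

01111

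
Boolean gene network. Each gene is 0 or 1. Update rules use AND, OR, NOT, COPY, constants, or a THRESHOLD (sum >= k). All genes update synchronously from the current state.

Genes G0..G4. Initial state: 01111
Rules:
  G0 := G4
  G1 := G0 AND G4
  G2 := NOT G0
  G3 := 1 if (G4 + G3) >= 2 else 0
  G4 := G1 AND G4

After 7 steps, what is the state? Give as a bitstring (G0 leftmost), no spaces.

Step 1: G0=G4=1 G1=G0&G4=0&1=0 G2=NOT G0=NOT 0=1 G3=(1+1>=2)=1 G4=G1&G4=1&1=1 -> 10111
Step 2: G0=G4=1 G1=G0&G4=1&1=1 G2=NOT G0=NOT 1=0 G3=(1+1>=2)=1 G4=G1&G4=0&1=0 -> 11010
Step 3: G0=G4=0 G1=G0&G4=1&0=0 G2=NOT G0=NOT 1=0 G3=(0+1>=2)=0 G4=G1&G4=1&0=0 -> 00000
Step 4: G0=G4=0 G1=G0&G4=0&0=0 G2=NOT G0=NOT 0=1 G3=(0+0>=2)=0 G4=G1&G4=0&0=0 -> 00100
Step 5: G0=G4=0 G1=G0&G4=0&0=0 G2=NOT G0=NOT 0=1 G3=(0+0>=2)=0 G4=G1&G4=0&0=0 -> 00100
Step 6: G0=G4=0 G1=G0&G4=0&0=0 G2=NOT G0=NOT 0=1 G3=(0+0>=2)=0 G4=G1&G4=0&0=0 -> 00100
Step 7: G0=G4=0 G1=G0&G4=0&0=0 G2=NOT G0=NOT 0=1 G3=(0+0>=2)=0 G4=G1&G4=0&0=0 -> 00100

00100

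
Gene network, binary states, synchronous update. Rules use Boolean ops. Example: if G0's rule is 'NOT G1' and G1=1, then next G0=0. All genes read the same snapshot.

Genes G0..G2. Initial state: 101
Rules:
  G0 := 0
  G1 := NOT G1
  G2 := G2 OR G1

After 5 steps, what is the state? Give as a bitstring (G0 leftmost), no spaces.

Step 1: G0=0(const) G1=NOT G1=NOT 0=1 G2=G2|G1=1|0=1 -> 011
Step 2: G0=0(const) G1=NOT G1=NOT 1=0 G2=G2|G1=1|1=1 -> 001
Step 3: G0=0(const) G1=NOT G1=NOT 0=1 G2=G2|G1=1|0=1 -> 011
Step 4: G0=0(const) G1=NOT G1=NOT 1=0 G2=G2|G1=1|1=1 -> 001
Step 5: G0=0(const) G1=NOT G1=NOT 0=1 G2=G2|G1=1|0=1 -> 011

011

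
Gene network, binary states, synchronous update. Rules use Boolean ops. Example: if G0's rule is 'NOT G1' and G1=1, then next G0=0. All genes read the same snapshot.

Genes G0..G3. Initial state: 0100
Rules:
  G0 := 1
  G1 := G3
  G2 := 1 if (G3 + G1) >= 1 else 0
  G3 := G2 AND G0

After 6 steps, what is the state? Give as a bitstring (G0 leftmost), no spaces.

Step 1: G0=1(const) G1=G3=0 G2=(0+1>=1)=1 G3=G2&G0=0&0=0 -> 1010
Step 2: G0=1(const) G1=G3=0 G2=(0+0>=1)=0 G3=G2&G0=1&1=1 -> 1001
Step 3: G0=1(const) G1=G3=1 G2=(1+0>=1)=1 G3=G2&G0=0&1=0 -> 1110
Step 4: G0=1(const) G1=G3=0 G2=(0+1>=1)=1 G3=G2&G0=1&1=1 -> 1011
Step 5: G0=1(const) G1=G3=1 G2=(1+0>=1)=1 G3=G2&G0=1&1=1 -> 1111
Step 6: G0=1(const) G1=G3=1 G2=(1+1>=1)=1 G3=G2&G0=1&1=1 -> 1111

1111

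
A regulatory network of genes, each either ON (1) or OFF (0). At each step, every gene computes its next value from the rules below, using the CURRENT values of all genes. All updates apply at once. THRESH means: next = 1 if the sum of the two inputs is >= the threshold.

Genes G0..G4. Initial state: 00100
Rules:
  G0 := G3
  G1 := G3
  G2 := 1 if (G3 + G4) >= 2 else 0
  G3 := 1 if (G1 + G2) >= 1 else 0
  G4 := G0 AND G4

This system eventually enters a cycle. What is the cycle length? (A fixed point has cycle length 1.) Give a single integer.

Answer: 2

Derivation:
Step 0: 00100
Step 1: G0=G3=0 G1=G3=0 G2=(0+0>=2)=0 G3=(0+1>=1)=1 G4=G0&G4=0&0=0 -> 00010
Step 2: G0=G3=1 G1=G3=1 G2=(1+0>=2)=0 G3=(0+0>=1)=0 G4=G0&G4=0&0=0 -> 11000
Step 3: G0=G3=0 G1=G3=0 G2=(0+0>=2)=0 G3=(1+0>=1)=1 G4=G0&G4=1&0=0 -> 00010
State from step 3 equals state from step 1 -> cycle length 2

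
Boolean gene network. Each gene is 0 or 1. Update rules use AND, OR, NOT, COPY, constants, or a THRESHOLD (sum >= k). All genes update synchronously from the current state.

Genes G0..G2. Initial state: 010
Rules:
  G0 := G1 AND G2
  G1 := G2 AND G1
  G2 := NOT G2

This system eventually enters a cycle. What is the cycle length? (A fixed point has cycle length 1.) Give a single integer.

Answer: 2

Derivation:
Step 0: 010
Step 1: G0=G1&G2=1&0=0 G1=G2&G1=0&1=0 G2=NOT G2=NOT 0=1 -> 001
Step 2: G0=G1&G2=0&1=0 G1=G2&G1=1&0=0 G2=NOT G2=NOT 1=0 -> 000
Step 3: G0=G1&G2=0&0=0 G1=G2&G1=0&0=0 G2=NOT G2=NOT 0=1 -> 001
State from step 3 equals state from step 1 -> cycle length 2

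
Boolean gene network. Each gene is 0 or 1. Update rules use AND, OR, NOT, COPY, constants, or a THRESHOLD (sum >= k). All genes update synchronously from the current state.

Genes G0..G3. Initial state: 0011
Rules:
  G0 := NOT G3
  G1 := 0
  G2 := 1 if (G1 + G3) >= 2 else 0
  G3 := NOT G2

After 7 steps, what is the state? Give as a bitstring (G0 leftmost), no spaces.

Step 1: G0=NOT G3=NOT 1=0 G1=0(const) G2=(0+1>=2)=0 G3=NOT G2=NOT 1=0 -> 0000
Step 2: G0=NOT G3=NOT 0=1 G1=0(const) G2=(0+0>=2)=0 G3=NOT G2=NOT 0=1 -> 1001
Step 3: G0=NOT G3=NOT 1=0 G1=0(const) G2=(0+1>=2)=0 G3=NOT G2=NOT 0=1 -> 0001
Step 4: G0=NOT G3=NOT 1=0 G1=0(const) G2=(0+1>=2)=0 G3=NOT G2=NOT 0=1 -> 0001
Step 5: G0=NOT G3=NOT 1=0 G1=0(const) G2=(0+1>=2)=0 G3=NOT G2=NOT 0=1 -> 0001
Step 6: G0=NOT G3=NOT 1=0 G1=0(const) G2=(0+1>=2)=0 G3=NOT G2=NOT 0=1 -> 0001
Step 7: G0=NOT G3=NOT 1=0 G1=0(const) G2=(0+1>=2)=0 G3=NOT G2=NOT 0=1 -> 0001

0001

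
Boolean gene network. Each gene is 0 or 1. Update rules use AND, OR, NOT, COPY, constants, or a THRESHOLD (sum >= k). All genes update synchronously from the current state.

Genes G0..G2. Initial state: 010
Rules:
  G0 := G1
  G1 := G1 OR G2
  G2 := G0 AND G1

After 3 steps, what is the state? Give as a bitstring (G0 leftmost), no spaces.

Step 1: G0=G1=1 G1=G1|G2=1|0=1 G2=G0&G1=0&1=0 -> 110
Step 2: G0=G1=1 G1=G1|G2=1|0=1 G2=G0&G1=1&1=1 -> 111
Step 3: G0=G1=1 G1=G1|G2=1|1=1 G2=G0&G1=1&1=1 -> 111

111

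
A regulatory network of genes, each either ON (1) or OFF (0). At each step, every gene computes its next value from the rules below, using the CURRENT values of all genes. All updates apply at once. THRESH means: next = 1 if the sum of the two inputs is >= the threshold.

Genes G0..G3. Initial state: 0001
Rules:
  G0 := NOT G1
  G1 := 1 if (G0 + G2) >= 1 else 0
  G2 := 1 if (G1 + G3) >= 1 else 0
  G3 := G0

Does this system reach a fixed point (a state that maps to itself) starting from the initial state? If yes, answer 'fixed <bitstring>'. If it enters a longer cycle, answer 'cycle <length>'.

Answer: fixed 0110

Derivation:
Step 0: 0001
Step 1: G0=NOT G1=NOT 0=1 G1=(0+0>=1)=0 G2=(0+1>=1)=1 G3=G0=0 -> 1010
Step 2: G0=NOT G1=NOT 0=1 G1=(1+1>=1)=1 G2=(0+0>=1)=0 G3=G0=1 -> 1101
Step 3: G0=NOT G1=NOT 1=0 G1=(1+0>=1)=1 G2=(1+1>=1)=1 G3=G0=1 -> 0111
Step 4: G0=NOT G1=NOT 1=0 G1=(0+1>=1)=1 G2=(1+1>=1)=1 G3=G0=0 -> 0110
Step 5: G0=NOT G1=NOT 1=0 G1=(0+1>=1)=1 G2=(1+0>=1)=1 G3=G0=0 -> 0110
Fixed point reached at step 4: 0110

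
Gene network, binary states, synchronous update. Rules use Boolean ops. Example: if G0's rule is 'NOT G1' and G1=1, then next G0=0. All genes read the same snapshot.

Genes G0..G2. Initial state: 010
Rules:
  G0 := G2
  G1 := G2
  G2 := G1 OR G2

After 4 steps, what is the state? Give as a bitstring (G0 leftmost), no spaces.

Step 1: G0=G2=0 G1=G2=0 G2=G1|G2=1|0=1 -> 001
Step 2: G0=G2=1 G1=G2=1 G2=G1|G2=0|1=1 -> 111
Step 3: G0=G2=1 G1=G2=1 G2=G1|G2=1|1=1 -> 111
Step 4: G0=G2=1 G1=G2=1 G2=G1|G2=1|1=1 -> 111

111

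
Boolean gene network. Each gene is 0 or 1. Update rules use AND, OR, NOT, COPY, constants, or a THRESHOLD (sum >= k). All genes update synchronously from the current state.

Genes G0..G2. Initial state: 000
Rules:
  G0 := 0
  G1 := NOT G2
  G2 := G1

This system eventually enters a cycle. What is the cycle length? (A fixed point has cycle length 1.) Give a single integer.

Answer: 4

Derivation:
Step 0: 000
Step 1: G0=0(const) G1=NOT G2=NOT 0=1 G2=G1=0 -> 010
Step 2: G0=0(const) G1=NOT G2=NOT 0=1 G2=G1=1 -> 011
Step 3: G0=0(const) G1=NOT G2=NOT 1=0 G2=G1=1 -> 001
Step 4: G0=0(const) G1=NOT G2=NOT 1=0 G2=G1=0 -> 000
State from step 4 equals state from step 0 -> cycle length 4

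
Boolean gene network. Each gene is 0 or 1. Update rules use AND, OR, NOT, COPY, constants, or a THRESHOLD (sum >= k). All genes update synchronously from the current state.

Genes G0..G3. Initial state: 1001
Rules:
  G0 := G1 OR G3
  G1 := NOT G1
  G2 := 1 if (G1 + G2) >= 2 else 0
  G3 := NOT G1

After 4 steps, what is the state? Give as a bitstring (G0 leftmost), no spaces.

Step 1: G0=G1|G3=0|1=1 G1=NOT G1=NOT 0=1 G2=(0+0>=2)=0 G3=NOT G1=NOT 0=1 -> 1101
Step 2: G0=G1|G3=1|1=1 G1=NOT G1=NOT 1=0 G2=(1+0>=2)=0 G3=NOT G1=NOT 1=0 -> 1000
Step 3: G0=G1|G3=0|0=0 G1=NOT G1=NOT 0=1 G2=(0+0>=2)=0 G3=NOT G1=NOT 0=1 -> 0101
Step 4: G0=G1|G3=1|1=1 G1=NOT G1=NOT 1=0 G2=(1+0>=2)=0 G3=NOT G1=NOT 1=0 -> 1000

1000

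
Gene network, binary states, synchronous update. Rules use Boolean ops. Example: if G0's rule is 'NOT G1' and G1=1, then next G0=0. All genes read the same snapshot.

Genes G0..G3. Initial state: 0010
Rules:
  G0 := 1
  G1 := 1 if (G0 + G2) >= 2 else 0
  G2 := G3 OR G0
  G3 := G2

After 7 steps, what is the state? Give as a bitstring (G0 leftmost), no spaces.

Step 1: G0=1(const) G1=(0+1>=2)=0 G2=G3|G0=0|0=0 G3=G2=1 -> 1001
Step 2: G0=1(const) G1=(1+0>=2)=0 G2=G3|G0=1|1=1 G3=G2=0 -> 1010
Step 3: G0=1(const) G1=(1+1>=2)=1 G2=G3|G0=0|1=1 G3=G2=1 -> 1111
Step 4: G0=1(const) G1=(1+1>=2)=1 G2=G3|G0=1|1=1 G3=G2=1 -> 1111
Step 5: G0=1(const) G1=(1+1>=2)=1 G2=G3|G0=1|1=1 G3=G2=1 -> 1111
Step 6: G0=1(const) G1=(1+1>=2)=1 G2=G3|G0=1|1=1 G3=G2=1 -> 1111
Step 7: G0=1(const) G1=(1+1>=2)=1 G2=G3|G0=1|1=1 G3=G2=1 -> 1111

1111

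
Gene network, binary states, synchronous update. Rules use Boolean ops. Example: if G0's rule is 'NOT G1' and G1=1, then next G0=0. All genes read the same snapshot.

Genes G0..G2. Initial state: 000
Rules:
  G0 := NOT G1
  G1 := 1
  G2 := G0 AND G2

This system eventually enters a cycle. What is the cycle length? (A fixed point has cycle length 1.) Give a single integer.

Step 0: 000
Step 1: G0=NOT G1=NOT 0=1 G1=1(const) G2=G0&G2=0&0=0 -> 110
Step 2: G0=NOT G1=NOT 1=0 G1=1(const) G2=G0&G2=1&0=0 -> 010
Step 3: G0=NOT G1=NOT 1=0 G1=1(const) G2=G0&G2=0&0=0 -> 010
State from step 3 equals state from step 2 -> cycle length 1

Answer: 1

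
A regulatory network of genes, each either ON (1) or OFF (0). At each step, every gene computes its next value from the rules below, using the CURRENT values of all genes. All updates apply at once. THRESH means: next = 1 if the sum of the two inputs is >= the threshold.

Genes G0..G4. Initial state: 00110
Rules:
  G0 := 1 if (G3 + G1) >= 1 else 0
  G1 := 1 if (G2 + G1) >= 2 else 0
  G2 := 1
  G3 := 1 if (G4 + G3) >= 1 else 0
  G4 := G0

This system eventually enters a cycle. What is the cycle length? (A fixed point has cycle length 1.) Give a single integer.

Answer: 1

Derivation:
Step 0: 00110
Step 1: G0=(1+0>=1)=1 G1=(1+0>=2)=0 G2=1(const) G3=(0+1>=1)=1 G4=G0=0 -> 10110
Step 2: G0=(1+0>=1)=1 G1=(1+0>=2)=0 G2=1(const) G3=(0+1>=1)=1 G4=G0=1 -> 10111
Step 3: G0=(1+0>=1)=1 G1=(1+0>=2)=0 G2=1(const) G3=(1+1>=1)=1 G4=G0=1 -> 10111
State from step 3 equals state from step 2 -> cycle length 1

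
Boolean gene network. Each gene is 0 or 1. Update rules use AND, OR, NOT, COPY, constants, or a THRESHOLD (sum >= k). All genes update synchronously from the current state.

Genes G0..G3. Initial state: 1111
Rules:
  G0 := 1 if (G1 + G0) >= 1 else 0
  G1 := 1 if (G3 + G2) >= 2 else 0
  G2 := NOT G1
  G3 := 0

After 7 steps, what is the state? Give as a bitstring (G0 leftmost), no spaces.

Step 1: G0=(1+1>=1)=1 G1=(1+1>=2)=1 G2=NOT G1=NOT 1=0 G3=0(const) -> 1100
Step 2: G0=(1+1>=1)=1 G1=(0+0>=2)=0 G2=NOT G1=NOT 1=0 G3=0(const) -> 1000
Step 3: G0=(0+1>=1)=1 G1=(0+0>=2)=0 G2=NOT G1=NOT 0=1 G3=0(const) -> 1010
Step 4: G0=(0+1>=1)=1 G1=(0+1>=2)=0 G2=NOT G1=NOT 0=1 G3=0(const) -> 1010
Step 5: G0=(0+1>=1)=1 G1=(0+1>=2)=0 G2=NOT G1=NOT 0=1 G3=0(const) -> 1010
Step 6: G0=(0+1>=1)=1 G1=(0+1>=2)=0 G2=NOT G1=NOT 0=1 G3=0(const) -> 1010
Step 7: G0=(0+1>=1)=1 G1=(0+1>=2)=0 G2=NOT G1=NOT 0=1 G3=0(const) -> 1010

1010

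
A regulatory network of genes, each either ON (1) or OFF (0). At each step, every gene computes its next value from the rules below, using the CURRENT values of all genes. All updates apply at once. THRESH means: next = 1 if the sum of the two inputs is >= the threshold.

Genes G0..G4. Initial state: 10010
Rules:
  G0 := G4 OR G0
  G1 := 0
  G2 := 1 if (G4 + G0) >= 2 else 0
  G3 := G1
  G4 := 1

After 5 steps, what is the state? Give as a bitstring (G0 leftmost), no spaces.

Step 1: G0=G4|G0=0|1=1 G1=0(const) G2=(0+1>=2)=0 G3=G1=0 G4=1(const) -> 10001
Step 2: G0=G4|G0=1|1=1 G1=0(const) G2=(1+1>=2)=1 G3=G1=0 G4=1(const) -> 10101
Step 3: G0=G4|G0=1|1=1 G1=0(const) G2=(1+1>=2)=1 G3=G1=0 G4=1(const) -> 10101
Step 4: G0=G4|G0=1|1=1 G1=0(const) G2=(1+1>=2)=1 G3=G1=0 G4=1(const) -> 10101
Step 5: G0=G4|G0=1|1=1 G1=0(const) G2=(1+1>=2)=1 G3=G1=0 G4=1(const) -> 10101

10101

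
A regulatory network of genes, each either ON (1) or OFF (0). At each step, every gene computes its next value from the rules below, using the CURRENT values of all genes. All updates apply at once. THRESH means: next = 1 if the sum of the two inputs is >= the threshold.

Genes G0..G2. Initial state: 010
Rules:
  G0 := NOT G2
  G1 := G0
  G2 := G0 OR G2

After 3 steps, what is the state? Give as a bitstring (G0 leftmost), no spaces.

Step 1: G0=NOT G2=NOT 0=1 G1=G0=0 G2=G0|G2=0|0=0 -> 100
Step 2: G0=NOT G2=NOT 0=1 G1=G0=1 G2=G0|G2=1|0=1 -> 111
Step 3: G0=NOT G2=NOT 1=0 G1=G0=1 G2=G0|G2=1|1=1 -> 011

011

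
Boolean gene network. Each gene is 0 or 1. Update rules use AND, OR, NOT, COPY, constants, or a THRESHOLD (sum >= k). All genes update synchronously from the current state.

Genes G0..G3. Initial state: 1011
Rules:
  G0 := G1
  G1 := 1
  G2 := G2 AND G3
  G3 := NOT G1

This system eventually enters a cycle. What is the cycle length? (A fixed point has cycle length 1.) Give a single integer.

Step 0: 1011
Step 1: G0=G1=0 G1=1(const) G2=G2&G3=1&1=1 G3=NOT G1=NOT 0=1 -> 0111
Step 2: G0=G1=1 G1=1(const) G2=G2&G3=1&1=1 G3=NOT G1=NOT 1=0 -> 1110
Step 3: G0=G1=1 G1=1(const) G2=G2&G3=1&0=0 G3=NOT G1=NOT 1=0 -> 1100
Step 4: G0=G1=1 G1=1(const) G2=G2&G3=0&0=0 G3=NOT G1=NOT 1=0 -> 1100
State from step 4 equals state from step 3 -> cycle length 1

Answer: 1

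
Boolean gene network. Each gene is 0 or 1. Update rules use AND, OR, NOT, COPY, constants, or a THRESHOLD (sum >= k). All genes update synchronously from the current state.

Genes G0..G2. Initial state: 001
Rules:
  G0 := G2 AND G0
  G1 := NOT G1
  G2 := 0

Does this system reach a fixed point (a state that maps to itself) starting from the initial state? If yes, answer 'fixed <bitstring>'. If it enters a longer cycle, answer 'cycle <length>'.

Step 0: 001
Step 1: G0=G2&G0=1&0=0 G1=NOT G1=NOT 0=1 G2=0(const) -> 010
Step 2: G0=G2&G0=0&0=0 G1=NOT G1=NOT 1=0 G2=0(const) -> 000
Step 3: G0=G2&G0=0&0=0 G1=NOT G1=NOT 0=1 G2=0(const) -> 010
Cycle of length 2 starting at step 1 -> no fixed point

Answer: cycle 2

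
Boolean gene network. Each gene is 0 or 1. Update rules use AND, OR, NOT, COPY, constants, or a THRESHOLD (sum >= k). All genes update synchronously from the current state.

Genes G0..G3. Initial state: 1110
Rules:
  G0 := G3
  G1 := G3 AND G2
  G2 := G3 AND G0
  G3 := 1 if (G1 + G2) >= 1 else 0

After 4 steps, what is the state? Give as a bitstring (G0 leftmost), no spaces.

Step 1: G0=G3=0 G1=G3&G2=0&1=0 G2=G3&G0=0&1=0 G3=(1+1>=1)=1 -> 0001
Step 2: G0=G3=1 G1=G3&G2=1&0=0 G2=G3&G0=1&0=0 G3=(0+0>=1)=0 -> 1000
Step 3: G0=G3=0 G1=G3&G2=0&0=0 G2=G3&G0=0&1=0 G3=(0+0>=1)=0 -> 0000
Step 4: G0=G3=0 G1=G3&G2=0&0=0 G2=G3&G0=0&0=0 G3=(0+0>=1)=0 -> 0000

0000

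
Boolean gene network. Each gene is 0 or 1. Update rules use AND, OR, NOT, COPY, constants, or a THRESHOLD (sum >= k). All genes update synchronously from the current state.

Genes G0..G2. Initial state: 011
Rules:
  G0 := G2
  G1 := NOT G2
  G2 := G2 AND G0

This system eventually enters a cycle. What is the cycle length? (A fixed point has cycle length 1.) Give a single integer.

Answer: 1

Derivation:
Step 0: 011
Step 1: G0=G2=1 G1=NOT G2=NOT 1=0 G2=G2&G0=1&0=0 -> 100
Step 2: G0=G2=0 G1=NOT G2=NOT 0=1 G2=G2&G0=0&1=0 -> 010
Step 3: G0=G2=0 G1=NOT G2=NOT 0=1 G2=G2&G0=0&0=0 -> 010
State from step 3 equals state from step 2 -> cycle length 1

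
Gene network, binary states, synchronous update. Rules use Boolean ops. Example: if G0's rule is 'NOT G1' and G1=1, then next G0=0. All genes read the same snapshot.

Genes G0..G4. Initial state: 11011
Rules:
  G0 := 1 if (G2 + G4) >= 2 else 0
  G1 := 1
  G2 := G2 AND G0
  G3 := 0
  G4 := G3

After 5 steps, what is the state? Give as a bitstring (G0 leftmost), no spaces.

Step 1: G0=(0+1>=2)=0 G1=1(const) G2=G2&G0=0&1=0 G3=0(const) G4=G3=1 -> 01001
Step 2: G0=(0+1>=2)=0 G1=1(const) G2=G2&G0=0&0=0 G3=0(const) G4=G3=0 -> 01000
Step 3: G0=(0+0>=2)=0 G1=1(const) G2=G2&G0=0&0=0 G3=0(const) G4=G3=0 -> 01000
Step 4: G0=(0+0>=2)=0 G1=1(const) G2=G2&G0=0&0=0 G3=0(const) G4=G3=0 -> 01000
Step 5: G0=(0+0>=2)=0 G1=1(const) G2=G2&G0=0&0=0 G3=0(const) G4=G3=0 -> 01000

01000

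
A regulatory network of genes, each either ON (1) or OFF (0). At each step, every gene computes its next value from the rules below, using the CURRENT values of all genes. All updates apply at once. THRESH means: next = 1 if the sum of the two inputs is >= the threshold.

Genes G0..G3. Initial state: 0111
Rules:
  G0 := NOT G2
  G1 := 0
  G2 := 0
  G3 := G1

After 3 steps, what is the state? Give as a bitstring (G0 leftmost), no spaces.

Step 1: G0=NOT G2=NOT 1=0 G1=0(const) G2=0(const) G3=G1=1 -> 0001
Step 2: G0=NOT G2=NOT 0=1 G1=0(const) G2=0(const) G3=G1=0 -> 1000
Step 3: G0=NOT G2=NOT 0=1 G1=0(const) G2=0(const) G3=G1=0 -> 1000

1000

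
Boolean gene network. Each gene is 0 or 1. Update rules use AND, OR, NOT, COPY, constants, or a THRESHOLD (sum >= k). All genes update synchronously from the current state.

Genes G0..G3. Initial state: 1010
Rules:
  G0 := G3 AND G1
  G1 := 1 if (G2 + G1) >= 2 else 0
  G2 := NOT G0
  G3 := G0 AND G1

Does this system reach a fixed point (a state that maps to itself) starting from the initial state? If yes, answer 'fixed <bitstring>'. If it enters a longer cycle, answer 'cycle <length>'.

Answer: fixed 0010

Derivation:
Step 0: 1010
Step 1: G0=G3&G1=0&0=0 G1=(1+0>=2)=0 G2=NOT G0=NOT 1=0 G3=G0&G1=1&0=0 -> 0000
Step 2: G0=G3&G1=0&0=0 G1=(0+0>=2)=0 G2=NOT G0=NOT 0=1 G3=G0&G1=0&0=0 -> 0010
Step 3: G0=G3&G1=0&0=0 G1=(1+0>=2)=0 G2=NOT G0=NOT 0=1 G3=G0&G1=0&0=0 -> 0010
Fixed point reached at step 2: 0010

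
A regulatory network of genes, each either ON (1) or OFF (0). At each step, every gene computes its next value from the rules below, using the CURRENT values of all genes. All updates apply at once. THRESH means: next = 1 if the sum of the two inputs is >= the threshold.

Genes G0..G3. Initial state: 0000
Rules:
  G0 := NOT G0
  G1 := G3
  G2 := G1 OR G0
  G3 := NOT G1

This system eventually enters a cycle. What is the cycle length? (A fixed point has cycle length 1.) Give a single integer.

Answer: 4

Derivation:
Step 0: 0000
Step 1: G0=NOT G0=NOT 0=1 G1=G3=0 G2=G1|G0=0|0=0 G3=NOT G1=NOT 0=1 -> 1001
Step 2: G0=NOT G0=NOT 1=0 G1=G3=1 G2=G1|G0=0|1=1 G3=NOT G1=NOT 0=1 -> 0111
Step 3: G0=NOT G0=NOT 0=1 G1=G3=1 G2=G1|G0=1|0=1 G3=NOT G1=NOT 1=0 -> 1110
Step 4: G0=NOT G0=NOT 1=0 G1=G3=0 G2=G1|G0=1|1=1 G3=NOT G1=NOT 1=0 -> 0010
Step 5: G0=NOT G0=NOT 0=1 G1=G3=0 G2=G1|G0=0|0=0 G3=NOT G1=NOT 0=1 -> 1001
State from step 5 equals state from step 1 -> cycle length 4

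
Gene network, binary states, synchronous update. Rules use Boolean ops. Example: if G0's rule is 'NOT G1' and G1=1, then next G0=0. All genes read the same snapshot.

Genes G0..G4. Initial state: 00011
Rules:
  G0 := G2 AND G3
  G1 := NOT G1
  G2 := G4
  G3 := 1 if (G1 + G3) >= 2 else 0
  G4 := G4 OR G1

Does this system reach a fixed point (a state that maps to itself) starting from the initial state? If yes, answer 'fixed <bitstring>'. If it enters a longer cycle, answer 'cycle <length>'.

Answer: cycle 2

Derivation:
Step 0: 00011
Step 1: G0=G2&G3=0&1=0 G1=NOT G1=NOT 0=1 G2=G4=1 G3=(0+1>=2)=0 G4=G4|G1=1|0=1 -> 01101
Step 2: G0=G2&G3=1&0=0 G1=NOT G1=NOT 1=0 G2=G4=1 G3=(1+0>=2)=0 G4=G4|G1=1|1=1 -> 00101
Step 3: G0=G2&G3=1&0=0 G1=NOT G1=NOT 0=1 G2=G4=1 G3=(0+0>=2)=0 G4=G4|G1=1|0=1 -> 01101
Cycle of length 2 starting at step 1 -> no fixed point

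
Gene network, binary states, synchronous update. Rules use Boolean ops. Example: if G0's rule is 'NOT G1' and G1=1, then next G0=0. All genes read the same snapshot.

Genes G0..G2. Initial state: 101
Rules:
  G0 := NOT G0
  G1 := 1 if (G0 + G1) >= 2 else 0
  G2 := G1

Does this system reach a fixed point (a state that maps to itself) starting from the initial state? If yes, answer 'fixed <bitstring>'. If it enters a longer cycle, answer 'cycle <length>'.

Step 0: 101
Step 1: G0=NOT G0=NOT 1=0 G1=(1+0>=2)=0 G2=G1=0 -> 000
Step 2: G0=NOT G0=NOT 0=1 G1=(0+0>=2)=0 G2=G1=0 -> 100
Step 3: G0=NOT G0=NOT 1=0 G1=(1+0>=2)=0 G2=G1=0 -> 000
Cycle of length 2 starting at step 1 -> no fixed point

Answer: cycle 2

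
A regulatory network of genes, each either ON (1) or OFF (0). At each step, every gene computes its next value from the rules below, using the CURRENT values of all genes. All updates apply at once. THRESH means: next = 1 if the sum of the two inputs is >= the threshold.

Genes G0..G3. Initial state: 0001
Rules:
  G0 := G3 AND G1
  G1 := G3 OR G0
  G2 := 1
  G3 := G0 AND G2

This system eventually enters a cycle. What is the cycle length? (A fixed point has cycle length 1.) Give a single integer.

Answer: 1

Derivation:
Step 0: 0001
Step 1: G0=G3&G1=1&0=0 G1=G3|G0=1|0=1 G2=1(const) G3=G0&G2=0&0=0 -> 0110
Step 2: G0=G3&G1=0&1=0 G1=G3|G0=0|0=0 G2=1(const) G3=G0&G2=0&1=0 -> 0010
Step 3: G0=G3&G1=0&0=0 G1=G3|G0=0|0=0 G2=1(const) G3=G0&G2=0&1=0 -> 0010
State from step 3 equals state from step 2 -> cycle length 1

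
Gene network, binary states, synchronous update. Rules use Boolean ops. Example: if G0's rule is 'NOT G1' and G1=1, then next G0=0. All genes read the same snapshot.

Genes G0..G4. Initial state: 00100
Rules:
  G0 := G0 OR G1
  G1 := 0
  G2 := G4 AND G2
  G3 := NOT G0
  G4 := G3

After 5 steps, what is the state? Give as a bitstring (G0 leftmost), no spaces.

Step 1: G0=G0|G1=0|0=0 G1=0(const) G2=G4&G2=0&1=0 G3=NOT G0=NOT 0=1 G4=G3=0 -> 00010
Step 2: G0=G0|G1=0|0=0 G1=0(const) G2=G4&G2=0&0=0 G3=NOT G0=NOT 0=1 G4=G3=1 -> 00011
Step 3: G0=G0|G1=0|0=0 G1=0(const) G2=G4&G2=1&0=0 G3=NOT G0=NOT 0=1 G4=G3=1 -> 00011
Step 4: G0=G0|G1=0|0=0 G1=0(const) G2=G4&G2=1&0=0 G3=NOT G0=NOT 0=1 G4=G3=1 -> 00011
Step 5: G0=G0|G1=0|0=0 G1=0(const) G2=G4&G2=1&0=0 G3=NOT G0=NOT 0=1 G4=G3=1 -> 00011

00011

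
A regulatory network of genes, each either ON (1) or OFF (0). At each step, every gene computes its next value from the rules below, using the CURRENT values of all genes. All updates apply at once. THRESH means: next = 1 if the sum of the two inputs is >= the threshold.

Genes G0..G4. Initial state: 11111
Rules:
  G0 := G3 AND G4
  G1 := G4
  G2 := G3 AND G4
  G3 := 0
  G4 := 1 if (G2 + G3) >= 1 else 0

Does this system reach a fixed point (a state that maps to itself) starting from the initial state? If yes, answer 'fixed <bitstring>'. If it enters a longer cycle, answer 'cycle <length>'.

Step 0: 11111
Step 1: G0=G3&G4=1&1=1 G1=G4=1 G2=G3&G4=1&1=1 G3=0(const) G4=(1+1>=1)=1 -> 11101
Step 2: G0=G3&G4=0&1=0 G1=G4=1 G2=G3&G4=0&1=0 G3=0(const) G4=(1+0>=1)=1 -> 01001
Step 3: G0=G3&G4=0&1=0 G1=G4=1 G2=G3&G4=0&1=0 G3=0(const) G4=(0+0>=1)=0 -> 01000
Step 4: G0=G3&G4=0&0=0 G1=G4=0 G2=G3&G4=0&0=0 G3=0(const) G4=(0+0>=1)=0 -> 00000
Step 5: G0=G3&G4=0&0=0 G1=G4=0 G2=G3&G4=0&0=0 G3=0(const) G4=(0+0>=1)=0 -> 00000
Fixed point reached at step 4: 00000

Answer: fixed 00000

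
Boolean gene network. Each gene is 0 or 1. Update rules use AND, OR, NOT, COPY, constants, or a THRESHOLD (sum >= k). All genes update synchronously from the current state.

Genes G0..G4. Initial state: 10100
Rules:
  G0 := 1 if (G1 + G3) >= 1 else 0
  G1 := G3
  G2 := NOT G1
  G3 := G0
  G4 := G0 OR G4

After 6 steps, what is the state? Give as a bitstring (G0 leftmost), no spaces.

Step 1: G0=(0+0>=1)=0 G1=G3=0 G2=NOT G1=NOT 0=1 G3=G0=1 G4=G0|G4=1|0=1 -> 00111
Step 2: G0=(0+1>=1)=1 G1=G3=1 G2=NOT G1=NOT 0=1 G3=G0=0 G4=G0|G4=0|1=1 -> 11101
Step 3: G0=(1+0>=1)=1 G1=G3=0 G2=NOT G1=NOT 1=0 G3=G0=1 G4=G0|G4=1|1=1 -> 10011
Step 4: G0=(0+1>=1)=1 G1=G3=1 G2=NOT G1=NOT 0=1 G3=G0=1 G4=G0|G4=1|1=1 -> 11111
Step 5: G0=(1+1>=1)=1 G1=G3=1 G2=NOT G1=NOT 1=0 G3=G0=1 G4=G0|G4=1|1=1 -> 11011
Step 6: G0=(1+1>=1)=1 G1=G3=1 G2=NOT G1=NOT 1=0 G3=G0=1 G4=G0|G4=1|1=1 -> 11011

11011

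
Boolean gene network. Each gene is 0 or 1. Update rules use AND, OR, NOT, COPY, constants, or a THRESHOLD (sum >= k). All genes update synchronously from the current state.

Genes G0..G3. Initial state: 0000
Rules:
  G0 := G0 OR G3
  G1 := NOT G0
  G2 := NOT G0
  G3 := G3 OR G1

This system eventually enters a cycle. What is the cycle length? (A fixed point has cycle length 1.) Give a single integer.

Answer: 1

Derivation:
Step 0: 0000
Step 1: G0=G0|G3=0|0=0 G1=NOT G0=NOT 0=1 G2=NOT G0=NOT 0=1 G3=G3|G1=0|0=0 -> 0110
Step 2: G0=G0|G3=0|0=0 G1=NOT G0=NOT 0=1 G2=NOT G0=NOT 0=1 G3=G3|G1=0|1=1 -> 0111
Step 3: G0=G0|G3=0|1=1 G1=NOT G0=NOT 0=1 G2=NOT G0=NOT 0=1 G3=G3|G1=1|1=1 -> 1111
Step 4: G0=G0|G3=1|1=1 G1=NOT G0=NOT 1=0 G2=NOT G0=NOT 1=0 G3=G3|G1=1|1=1 -> 1001
Step 5: G0=G0|G3=1|1=1 G1=NOT G0=NOT 1=0 G2=NOT G0=NOT 1=0 G3=G3|G1=1|0=1 -> 1001
State from step 5 equals state from step 4 -> cycle length 1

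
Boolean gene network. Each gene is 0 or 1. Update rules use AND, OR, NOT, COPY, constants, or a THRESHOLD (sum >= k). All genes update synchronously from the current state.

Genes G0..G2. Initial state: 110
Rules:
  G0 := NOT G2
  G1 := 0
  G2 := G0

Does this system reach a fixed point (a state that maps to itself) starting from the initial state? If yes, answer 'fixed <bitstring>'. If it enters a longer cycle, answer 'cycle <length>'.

Step 0: 110
Step 1: G0=NOT G2=NOT 0=1 G1=0(const) G2=G0=1 -> 101
Step 2: G0=NOT G2=NOT 1=0 G1=0(const) G2=G0=1 -> 001
Step 3: G0=NOT G2=NOT 1=0 G1=0(const) G2=G0=0 -> 000
Step 4: G0=NOT G2=NOT 0=1 G1=0(const) G2=G0=0 -> 100
Step 5: G0=NOT G2=NOT 0=1 G1=0(const) G2=G0=1 -> 101
Cycle of length 4 starting at step 1 -> no fixed point

Answer: cycle 4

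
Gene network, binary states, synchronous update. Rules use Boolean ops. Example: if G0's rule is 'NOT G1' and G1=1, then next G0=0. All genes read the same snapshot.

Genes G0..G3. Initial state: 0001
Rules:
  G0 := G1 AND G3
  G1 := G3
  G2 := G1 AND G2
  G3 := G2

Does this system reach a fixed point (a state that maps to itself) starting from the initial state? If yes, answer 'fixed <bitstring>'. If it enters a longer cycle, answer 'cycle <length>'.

Answer: fixed 0000

Derivation:
Step 0: 0001
Step 1: G0=G1&G3=0&1=0 G1=G3=1 G2=G1&G2=0&0=0 G3=G2=0 -> 0100
Step 2: G0=G1&G3=1&0=0 G1=G3=0 G2=G1&G2=1&0=0 G3=G2=0 -> 0000
Step 3: G0=G1&G3=0&0=0 G1=G3=0 G2=G1&G2=0&0=0 G3=G2=0 -> 0000
Fixed point reached at step 2: 0000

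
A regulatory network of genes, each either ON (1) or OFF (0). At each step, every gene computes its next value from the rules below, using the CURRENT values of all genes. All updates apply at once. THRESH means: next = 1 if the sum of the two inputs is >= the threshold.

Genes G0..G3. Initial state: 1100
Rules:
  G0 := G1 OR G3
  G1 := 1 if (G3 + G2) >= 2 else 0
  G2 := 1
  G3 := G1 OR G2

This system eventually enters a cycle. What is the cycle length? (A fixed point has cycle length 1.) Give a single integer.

Answer: 1

Derivation:
Step 0: 1100
Step 1: G0=G1|G3=1|0=1 G1=(0+0>=2)=0 G2=1(const) G3=G1|G2=1|0=1 -> 1011
Step 2: G0=G1|G3=0|1=1 G1=(1+1>=2)=1 G2=1(const) G3=G1|G2=0|1=1 -> 1111
Step 3: G0=G1|G3=1|1=1 G1=(1+1>=2)=1 G2=1(const) G3=G1|G2=1|1=1 -> 1111
State from step 3 equals state from step 2 -> cycle length 1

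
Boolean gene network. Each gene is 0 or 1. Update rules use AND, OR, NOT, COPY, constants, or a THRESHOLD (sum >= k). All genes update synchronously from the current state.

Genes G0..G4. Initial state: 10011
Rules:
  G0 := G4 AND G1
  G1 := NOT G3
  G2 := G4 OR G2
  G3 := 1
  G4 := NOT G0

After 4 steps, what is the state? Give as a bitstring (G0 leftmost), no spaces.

Step 1: G0=G4&G1=1&0=0 G1=NOT G3=NOT 1=0 G2=G4|G2=1|0=1 G3=1(const) G4=NOT G0=NOT 1=0 -> 00110
Step 2: G0=G4&G1=0&0=0 G1=NOT G3=NOT 1=0 G2=G4|G2=0|1=1 G3=1(const) G4=NOT G0=NOT 0=1 -> 00111
Step 3: G0=G4&G1=1&0=0 G1=NOT G3=NOT 1=0 G2=G4|G2=1|1=1 G3=1(const) G4=NOT G0=NOT 0=1 -> 00111
Step 4: G0=G4&G1=1&0=0 G1=NOT G3=NOT 1=0 G2=G4|G2=1|1=1 G3=1(const) G4=NOT G0=NOT 0=1 -> 00111

00111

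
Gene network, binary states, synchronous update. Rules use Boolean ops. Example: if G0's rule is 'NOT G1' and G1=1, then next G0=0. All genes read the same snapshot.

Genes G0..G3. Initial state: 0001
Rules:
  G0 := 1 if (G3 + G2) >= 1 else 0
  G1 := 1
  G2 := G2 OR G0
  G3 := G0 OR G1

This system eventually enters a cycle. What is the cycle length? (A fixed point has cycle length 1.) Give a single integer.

Answer: 1

Derivation:
Step 0: 0001
Step 1: G0=(1+0>=1)=1 G1=1(const) G2=G2|G0=0|0=0 G3=G0|G1=0|0=0 -> 1100
Step 2: G0=(0+0>=1)=0 G1=1(const) G2=G2|G0=0|1=1 G3=G0|G1=1|1=1 -> 0111
Step 3: G0=(1+1>=1)=1 G1=1(const) G2=G2|G0=1|0=1 G3=G0|G1=0|1=1 -> 1111
Step 4: G0=(1+1>=1)=1 G1=1(const) G2=G2|G0=1|1=1 G3=G0|G1=1|1=1 -> 1111
State from step 4 equals state from step 3 -> cycle length 1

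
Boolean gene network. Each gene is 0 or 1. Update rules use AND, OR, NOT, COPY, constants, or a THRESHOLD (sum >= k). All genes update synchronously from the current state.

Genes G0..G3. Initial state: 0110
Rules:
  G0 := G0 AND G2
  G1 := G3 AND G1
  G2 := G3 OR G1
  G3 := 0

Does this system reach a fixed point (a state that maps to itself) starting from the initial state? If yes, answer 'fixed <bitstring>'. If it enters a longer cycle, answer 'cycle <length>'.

Answer: fixed 0000

Derivation:
Step 0: 0110
Step 1: G0=G0&G2=0&1=0 G1=G3&G1=0&1=0 G2=G3|G1=0|1=1 G3=0(const) -> 0010
Step 2: G0=G0&G2=0&1=0 G1=G3&G1=0&0=0 G2=G3|G1=0|0=0 G3=0(const) -> 0000
Step 3: G0=G0&G2=0&0=0 G1=G3&G1=0&0=0 G2=G3|G1=0|0=0 G3=0(const) -> 0000
Fixed point reached at step 2: 0000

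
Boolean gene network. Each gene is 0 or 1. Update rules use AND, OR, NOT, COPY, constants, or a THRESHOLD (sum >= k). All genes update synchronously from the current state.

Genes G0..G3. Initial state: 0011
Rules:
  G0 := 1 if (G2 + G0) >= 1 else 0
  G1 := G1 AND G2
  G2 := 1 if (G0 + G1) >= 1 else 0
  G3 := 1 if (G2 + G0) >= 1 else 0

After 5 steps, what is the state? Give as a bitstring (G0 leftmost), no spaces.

Step 1: G0=(1+0>=1)=1 G1=G1&G2=0&1=0 G2=(0+0>=1)=0 G3=(1+0>=1)=1 -> 1001
Step 2: G0=(0+1>=1)=1 G1=G1&G2=0&0=0 G2=(1+0>=1)=1 G3=(0+1>=1)=1 -> 1011
Step 3: G0=(1+1>=1)=1 G1=G1&G2=0&1=0 G2=(1+0>=1)=1 G3=(1+1>=1)=1 -> 1011
Step 4: G0=(1+1>=1)=1 G1=G1&G2=0&1=0 G2=(1+0>=1)=1 G3=(1+1>=1)=1 -> 1011
Step 5: G0=(1+1>=1)=1 G1=G1&G2=0&1=0 G2=(1+0>=1)=1 G3=(1+1>=1)=1 -> 1011

1011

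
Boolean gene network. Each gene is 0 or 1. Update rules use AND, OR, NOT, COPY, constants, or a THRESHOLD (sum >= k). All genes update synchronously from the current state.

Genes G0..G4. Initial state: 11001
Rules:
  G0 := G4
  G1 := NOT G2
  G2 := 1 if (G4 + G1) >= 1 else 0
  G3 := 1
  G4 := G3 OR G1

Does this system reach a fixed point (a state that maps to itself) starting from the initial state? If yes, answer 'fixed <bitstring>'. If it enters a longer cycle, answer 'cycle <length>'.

Step 0: 11001
Step 1: G0=G4=1 G1=NOT G2=NOT 0=1 G2=(1+1>=1)=1 G3=1(const) G4=G3|G1=0|1=1 -> 11111
Step 2: G0=G4=1 G1=NOT G2=NOT 1=0 G2=(1+1>=1)=1 G3=1(const) G4=G3|G1=1|1=1 -> 10111
Step 3: G0=G4=1 G1=NOT G2=NOT 1=0 G2=(1+0>=1)=1 G3=1(const) G4=G3|G1=1|0=1 -> 10111
Fixed point reached at step 2: 10111

Answer: fixed 10111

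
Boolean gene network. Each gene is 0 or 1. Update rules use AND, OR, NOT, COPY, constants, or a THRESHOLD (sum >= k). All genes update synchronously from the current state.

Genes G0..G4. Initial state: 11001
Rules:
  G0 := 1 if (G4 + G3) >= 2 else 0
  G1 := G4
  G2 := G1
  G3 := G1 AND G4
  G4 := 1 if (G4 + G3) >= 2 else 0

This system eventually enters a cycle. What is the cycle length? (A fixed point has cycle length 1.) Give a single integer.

Answer: 1

Derivation:
Step 0: 11001
Step 1: G0=(1+0>=2)=0 G1=G4=1 G2=G1=1 G3=G1&G4=1&1=1 G4=(1+0>=2)=0 -> 01110
Step 2: G0=(0+1>=2)=0 G1=G4=0 G2=G1=1 G3=G1&G4=1&0=0 G4=(0+1>=2)=0 -> 00100
Step 3: G0=(0+0>=2)=0 G1=G4=0 G2=G1=0 G3=G1&G4=0&0=0 G4=(0+0>=2)=0 -> 00000
Step 4: G0=(0+0>=2)=0 G1=G4=0 G2=G1=0 G3=G1&G4=0&0=0 G4=(0+0>=2)=0 -> 00000
State from step 4 equals state from step 3 -> cycle length 1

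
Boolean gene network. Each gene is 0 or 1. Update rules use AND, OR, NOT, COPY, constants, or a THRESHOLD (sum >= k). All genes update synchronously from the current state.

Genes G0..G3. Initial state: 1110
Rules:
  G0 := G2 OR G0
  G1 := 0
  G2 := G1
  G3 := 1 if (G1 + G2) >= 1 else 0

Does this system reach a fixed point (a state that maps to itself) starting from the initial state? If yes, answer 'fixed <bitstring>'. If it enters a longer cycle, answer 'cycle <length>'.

Step 0: 1110
Step 1: G0=G2|G0=1|1=1 G1=0(const) G2=G1=1 G3=(1+1>=1)=1 -> 1011
Step 2: G0=G2|G0=1|1=1 G1=0(const) G2=G1=0 G3=(0+1>=1)=1 -> 1001
Step 3: G0=G2|G0=0|1=1 G1=0(const) G2=G1=0 G3=(0+0>=1)=0 -> 1000
Step 4: G0=G2|G0=0|1=1 G1=0(const) G2=G1=0 G3=(0+0>=1)=0 -> 1000
Fixed point reached at step 3: 1000

Answer: fixed 1000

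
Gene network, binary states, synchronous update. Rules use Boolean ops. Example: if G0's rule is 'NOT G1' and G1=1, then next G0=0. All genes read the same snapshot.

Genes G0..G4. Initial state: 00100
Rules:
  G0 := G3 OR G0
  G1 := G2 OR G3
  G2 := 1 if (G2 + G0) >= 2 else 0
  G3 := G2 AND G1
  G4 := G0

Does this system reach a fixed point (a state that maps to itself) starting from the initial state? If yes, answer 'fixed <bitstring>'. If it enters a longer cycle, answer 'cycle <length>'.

Step 0: 00100
Step 1: G0=G3|G0=0|0=0 G1=G2|G3=1|0=1 G2=(1+0>=2)=0 G3=G2&G1=1&0=0 G4=G0=0 -> 01000
Step 2: G0=G3|G0=0|0=0 G1=G2|G3=0|0=0 G2=(0+0>=2)=0 G3=G2&G1=0&1=0 G4=G0=0 -> 00000
Step 3: G0=G3|G0=0|0=0 G1=G2|G3=0|0=0 G2=(0+0>=2)=0 G3=G2&G1=0&0=0 G4=G0=0 -> 00000
Fixed point reached at step 2: 00000

Answer: fixed 00000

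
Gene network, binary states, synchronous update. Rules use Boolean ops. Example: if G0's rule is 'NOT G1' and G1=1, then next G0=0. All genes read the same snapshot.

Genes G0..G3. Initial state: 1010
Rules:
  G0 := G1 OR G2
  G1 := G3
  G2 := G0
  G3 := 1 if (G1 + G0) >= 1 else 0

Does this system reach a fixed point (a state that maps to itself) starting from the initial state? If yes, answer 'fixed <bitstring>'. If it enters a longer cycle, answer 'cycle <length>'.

Answer: fixed 1111

Derivation:
Step 0: 1010
Step 1: G0=G1|G2=0|1=1 G1=G3=0 G2=G0=1 G3=(0+1>=1)=1 -> 1011
Step 2: G0=G1|G2=0|1=1 G1=G3=1 G2=G0=1 G3=(0+1>=1)=1 -> 1111
Step 3: G0=G1|G2=1|1=1 G1=G3=1 G2=G0=1 G3=(1+1>=1)=1 -> 1111
Fixed point reached at step 2: 1111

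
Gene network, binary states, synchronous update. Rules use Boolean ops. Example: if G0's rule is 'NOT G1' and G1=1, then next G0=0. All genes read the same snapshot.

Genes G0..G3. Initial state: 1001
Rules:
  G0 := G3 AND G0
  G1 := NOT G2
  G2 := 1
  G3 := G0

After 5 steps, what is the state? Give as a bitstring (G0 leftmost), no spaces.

Step 1: G0=G3&G0=1&1=1 G1=NOT G2=NOT 0=1 G2=1(const) G3=G0=1 -> 1111
Step 2: G0=G3&G0=1&1=1 G1=NOT G2=NOT 1=0 G2=1(const) G3=G0=1 -> 1011
Step 3: G0=G3&G0=1&1=1 G1=NOT G2=NOT 1=0 G2=1(const) G3=G0=1 -> 1011
Step 4: G0=G3&G0=1&1=1 G1=NOT G2=NOT 1=0 G2=1(const) G3=G0=1 -> 1011
Step 5: G0=G3&G0=1&1=1 G1=NOT G2=NOT 1=0 G2=1(const) G3=G0=1 -> 1011

1011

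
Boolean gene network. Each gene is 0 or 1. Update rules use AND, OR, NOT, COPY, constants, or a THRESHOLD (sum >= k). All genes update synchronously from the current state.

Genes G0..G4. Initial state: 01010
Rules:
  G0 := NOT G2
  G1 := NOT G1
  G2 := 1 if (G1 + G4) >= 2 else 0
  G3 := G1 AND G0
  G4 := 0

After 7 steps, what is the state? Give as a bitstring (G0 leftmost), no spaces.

Step 1: G0=NOT G2=NOT 0=1 G1=NOT G1=NOT 1=0 G2=(1+0>=2)=0 G3=G1&G0=1&0=0 G4=0(const) -> 10000
Step 2: G0=NOT G2=NOT 0=1 G1=NOT G1=NOT 0=1 G2=(0+0>=2)=0 G3=G1&G0=0&1=0 G4=0(const) -> 11000
Step 3: G0=NOT G2=NOT 0=1 G1=NOT G1=NOT 1=0 G2=(1+0>=2)=0 G3=G1&G0=1&1=1 G4=0(const) -> 10010
Step 4: G0=NOT G2=NOT 0=1 G1=NOT G1=NOT 0=1 G2=(0+0>=2)=0 G3=G1&G0=0&1=0 G4=0(const) -> 11000
Step 5: G0=NOT G2=NOT 0=1 G1=NOT G1=NOT 1=0 G2=(1+0>=2)=0 G3=G1&G0=1&1=1 G4=0(const) -> 10010
Step 6: G0=NOT G2=NOT 0=1 G1=NOT G1=NOT 0=1 G2=(0+0>=2)=0 G3=G1&G0=0&1=0 G4=0(const) -> 11000
Step 7: G0=NOT G2=NOT 0=1 G1=NOT G1=NOT 1=0 G2=(1+0>=2)=0 G3=G1&G0=1&1=1 G4=0(const) -> 10010

10010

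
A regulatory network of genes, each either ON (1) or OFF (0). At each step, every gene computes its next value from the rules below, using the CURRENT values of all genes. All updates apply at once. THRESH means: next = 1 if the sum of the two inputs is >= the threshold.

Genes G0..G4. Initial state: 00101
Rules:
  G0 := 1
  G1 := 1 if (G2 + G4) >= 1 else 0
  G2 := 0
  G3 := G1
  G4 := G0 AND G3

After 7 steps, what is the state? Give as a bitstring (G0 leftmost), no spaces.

Step 1: G0=1(const) G1=(1+1>=1)=1 G2=0(const) G3=G1=0 G4=G0&G3=0&0=0 -> 11000
Step 2: G0=1(const) G1=(0+0>=1)=0 G2=0(const) G3=G1=1 G4=G0&G3=1&0=0 -> 10010
Step 3: G0=1(const) G1=(0+0>=1)=0 G2=0(const) G3=G1=0 G4=G0&G3=1&1=1 -> 10001
Step 4: G0=1(const) G1=(0+1>=1)=1 G2=0(const) G3=G1=0 G4=G0&G3=1&0=0 -> 11000
Step 5: G0=1(const) G1=(0+0>=1)=0 G2=0(const) G3=G1=1 G4=G0&G3=1&0=0 -> 10010
Step 6: G0=1(const) G1=(0+0>=1)=0 G2=0(const) G3=G1=0 G4=G0&G3=1&1=1 -> 10001
Step 7: G0=1(const) G1=(0+1>=1)=1 G2=0(const) G3=G1=0 G4=G0&G3=1&0=0 -> 11000

11000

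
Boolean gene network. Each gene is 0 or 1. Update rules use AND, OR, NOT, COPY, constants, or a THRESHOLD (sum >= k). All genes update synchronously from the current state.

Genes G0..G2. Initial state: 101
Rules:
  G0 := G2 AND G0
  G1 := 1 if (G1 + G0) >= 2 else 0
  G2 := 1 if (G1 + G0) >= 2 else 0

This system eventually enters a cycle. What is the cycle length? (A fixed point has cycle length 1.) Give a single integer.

Step 0: 101
Step 1: G0=G2&G0=1&1=1 G1=(0+1>=2)=0 G2=(0+1>=2)=0 -> 100
Step 2: G0=G2&G0=0&1=0 G1=(0+1>=2)=0 G2=(0+1>=2)=0 -> 000
Step 3: G0=G2&G0=0&0=0 G1=(0+0>=2)=0 G2=(0+0>=2)=0 -> 000
State from step 3 equals state from step 2 -> cycle length 1

Answer: 1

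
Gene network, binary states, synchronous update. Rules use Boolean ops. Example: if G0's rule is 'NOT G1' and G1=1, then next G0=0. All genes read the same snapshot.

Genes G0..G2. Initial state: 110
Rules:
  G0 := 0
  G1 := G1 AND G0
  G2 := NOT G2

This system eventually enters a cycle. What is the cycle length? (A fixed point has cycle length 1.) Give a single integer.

Step 0: 110
Step 1: G0=0(const) G1=G1&G0=1&1=1 G2=NOT G2=NOT 0=1 -> 011
Step 2: G0=0(const) G1=G1&G0=1&0=0 G2=NOT G2=NOT 1=0 -> 000
Step 3: G0=0(const) G1=G1&G0=0&0=0 G2=NOT G2=NOT 0=1 -> 001
Step 4: G0=0(const) G1=G1&G0=0&0=0 G2=NOT G2=NOT 1=0 -> 000
State from step 4 equals state from step 2 -> cycle length 2

Answer: 2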